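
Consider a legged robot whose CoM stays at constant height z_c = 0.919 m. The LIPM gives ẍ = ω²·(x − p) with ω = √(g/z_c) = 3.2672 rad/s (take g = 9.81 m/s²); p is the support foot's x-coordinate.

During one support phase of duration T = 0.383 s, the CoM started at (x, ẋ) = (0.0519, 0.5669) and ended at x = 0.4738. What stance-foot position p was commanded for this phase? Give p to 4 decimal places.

p = -0.1092

ωT = 3.2672·0.383 = 1.251338; cosh(ωT) = 1.890568, sinh(ωT) = 1.604446
x(T) = p + (x₀−p)·cosh(ωT) + (ẋ₀/ω)·sinh(ωT) ⇒ p·(1 − cosh) = x(T) − x₀·cosh − (ẋ₀/ω)·sinh
numerator   = 0.4738 − (0.0519)·1.890568 − (0.5669/3.2672)·1.604446 = 0.097288
denominator = 1 − 1.890568 = -0.890568
p = 0.097288 / -0.890568 = -0.1092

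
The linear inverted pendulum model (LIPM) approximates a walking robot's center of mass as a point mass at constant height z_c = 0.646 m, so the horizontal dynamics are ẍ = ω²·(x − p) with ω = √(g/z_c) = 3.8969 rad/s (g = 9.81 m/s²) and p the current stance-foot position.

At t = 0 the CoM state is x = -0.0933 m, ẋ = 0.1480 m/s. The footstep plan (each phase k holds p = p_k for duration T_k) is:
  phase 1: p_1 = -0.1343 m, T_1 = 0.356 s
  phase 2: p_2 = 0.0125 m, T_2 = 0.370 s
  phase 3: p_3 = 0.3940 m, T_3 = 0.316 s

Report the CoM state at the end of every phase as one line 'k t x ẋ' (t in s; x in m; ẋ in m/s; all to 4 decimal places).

1 0.3560 0.0242 0.6147
2 0.7260 0.3535 1.4633
3 1.0420 0.9071 2.4726

phase 1: p=-0.1343, T=0.356, ωT=1.387296, cosh=2.126880, sinh=1.877130; start (x,ẋ)=(-0.093300, 0.148000) → end (x,ẋ)=(0.024193, 0.614693)
phase 2: p=0.0125, T=0.370, ωT=1.441853, cosh=2.232507, sinh=1.996017; start (x,ẋ)=(0.024193, 0.614693) → end (x,ẋ)=(0.353455, 1.463260)
phase 3: p=0.3940, T=0.316, ωT=1.231420, cosh=1.858985, sinh=1.567107; start (x,ẋ)=(0.353455, 1.463260) → end (x,ẋ)=(0.907067, 2.472578)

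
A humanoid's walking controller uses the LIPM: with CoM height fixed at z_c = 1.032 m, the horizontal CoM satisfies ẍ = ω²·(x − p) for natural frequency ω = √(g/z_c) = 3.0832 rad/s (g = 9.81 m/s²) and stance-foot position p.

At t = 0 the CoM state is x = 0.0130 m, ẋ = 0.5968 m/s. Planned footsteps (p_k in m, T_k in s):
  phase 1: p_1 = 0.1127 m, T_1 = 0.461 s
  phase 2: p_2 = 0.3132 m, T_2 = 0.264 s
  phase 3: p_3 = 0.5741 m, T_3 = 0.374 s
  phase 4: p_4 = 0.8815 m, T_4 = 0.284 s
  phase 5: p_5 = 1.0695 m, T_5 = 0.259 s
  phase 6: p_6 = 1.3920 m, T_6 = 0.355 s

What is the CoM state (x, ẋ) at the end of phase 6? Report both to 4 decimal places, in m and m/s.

x = 1.9001, ẋ = 2.0695

phase 1: p=0.1127, T=0.461, ωT=1.421355, cosh=2.192059, sinh=1.950672; start (x,ẋ)=(0.013000, 0.596800) → end (x,ẋ)=(0.271734, 0.708594)
phase 2: p=0.3132, T=0.264, ωT=0.813965, cosh=1.349968, sinh=0.906870; start (x,ẋ)=(0.271734, 0.708594) → end (x,ẋ)=(0.465643, 0.840637)
phase 3: p=0.5741, T=0.374, ωT=1.153117, cosh=1.741852, sinh=1.426200; start (x,ẋ)=(0.465643, 0.840637) → end (x,ẋ)=(0.774038, 0.987349)
phase 4: p=0.8815, T=0.284, ωT=0.875629, cosh=1.408492, sinh=0.991892; start (x,ẋ)=(0.774038, 0.987349) → end (x,ẋ)=(1.047779, 1.062033)
phase 5: p=1.0695, T=0.259, ωT=0.798549, cosh=1.336148, sinh=0.886166; start (x,ẋ)=(1.047779, 1.062033) → end (x,ẋ)=(1.345725, 1.359688)
phase 6: p=1.3920, T=0.355, ωT=1.094536, cosh=1.661245, sinh=1.326551; start (x,ẋ)=(1.345725, 1.359688) → end (x,ẋ)=(1.900134, 2.069511)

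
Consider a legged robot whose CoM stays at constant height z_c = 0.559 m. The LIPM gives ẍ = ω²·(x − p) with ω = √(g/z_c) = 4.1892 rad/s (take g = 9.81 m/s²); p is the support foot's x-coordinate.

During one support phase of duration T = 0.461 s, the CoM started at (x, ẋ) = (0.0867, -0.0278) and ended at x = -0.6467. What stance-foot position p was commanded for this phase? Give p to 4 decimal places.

ωT = 4.1892·0.461 = 1.931221; cosh(ωT) = 3.521450, sinh(ωT) = 3.376479
x(T) = p + (x₀−p)·cosh(ωT) + (ẋ₀/ω)·sinh(ωT) ⇒ p·(1 − cosh) = x(T) − x₀·cosh − (ẋ₀/ω)·sinh
numerator   = -0.6467 − (0.0867)·3.521450 − (-0.0278/4.1892)·3.376479 = -0.929603
denominator = 1 − 3.521450 = -2.521450
p = -0.929603 / -2.521450 = 0.3687

p = 0.3687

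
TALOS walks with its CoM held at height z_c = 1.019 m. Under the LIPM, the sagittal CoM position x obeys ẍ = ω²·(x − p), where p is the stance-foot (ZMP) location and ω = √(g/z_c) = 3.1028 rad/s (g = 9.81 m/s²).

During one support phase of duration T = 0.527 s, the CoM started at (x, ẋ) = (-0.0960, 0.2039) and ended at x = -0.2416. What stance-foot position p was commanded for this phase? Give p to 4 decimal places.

p = 0.0891

ωT = 3.1028·0.527 = 1.635176; cosh(ωT) = 2.662638, sinh(ωT) = 2.467720
x(T) = p + (x₀−p)·cosh(ωT) + (ẋ₀/ω)·sinh(ωT) ⇒ p·(1 − cosh) = x(T) − x₀·cosh − (ẋ₀/ω)·sinh
numerator   = -0.2416 − (-0.0960)·2.662638 − (0.2039/3.1028)·2.467720 = -0.148153
denominator = 1 − 2.662638 = -1.662638
p = -0.148153 / -1.662638 = 0.0891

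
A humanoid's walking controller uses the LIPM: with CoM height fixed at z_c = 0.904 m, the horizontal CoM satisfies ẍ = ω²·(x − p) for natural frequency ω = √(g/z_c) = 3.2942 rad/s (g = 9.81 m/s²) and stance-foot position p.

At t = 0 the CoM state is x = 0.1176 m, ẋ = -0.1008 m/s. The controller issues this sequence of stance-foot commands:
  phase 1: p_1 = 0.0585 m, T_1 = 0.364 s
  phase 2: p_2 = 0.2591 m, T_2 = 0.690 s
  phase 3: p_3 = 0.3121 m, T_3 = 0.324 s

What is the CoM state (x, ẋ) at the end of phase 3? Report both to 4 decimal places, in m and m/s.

phase 1: p=0.0585, T=0.364, ωT=1.199089, cosh=1.809281, sinh=1.507812; start (x,ẋ)=(0.117600, -0.100800) → end (x,ẋ)=(0.119291, 0.111176)
phase 2: p=0.2591, T=0.690, ωT=2.272998, cosh=4.905733, sinh=4.802730; start (x,ẋ)=(0.119291, 0.111176) → end (x,ẋ)=(-0.264680, -1.666545)
phase 3: p=0.3121, T=0.324, ωT=1.067321, cosh=1.625754, sinh=1.281825; start (x,ẋ)=(-0.264680, -1.666545) → end (x,ẋ)=(-1.274081, -5.144896)

x = -1.2741, ẋ = -5.1449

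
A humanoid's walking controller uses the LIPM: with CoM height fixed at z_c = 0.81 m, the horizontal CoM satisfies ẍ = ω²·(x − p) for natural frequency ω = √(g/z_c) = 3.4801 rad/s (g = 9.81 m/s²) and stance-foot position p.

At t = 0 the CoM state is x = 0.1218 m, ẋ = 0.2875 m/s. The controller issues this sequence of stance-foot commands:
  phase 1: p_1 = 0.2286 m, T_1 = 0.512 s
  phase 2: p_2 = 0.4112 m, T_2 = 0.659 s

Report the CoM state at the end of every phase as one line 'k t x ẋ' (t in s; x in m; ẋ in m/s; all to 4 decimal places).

1 0.5120 0.1408 -0.1945
2 1.1710 -1.2161 -5.5879

phase 1: p=0.2286, T=0.512, ωT=1.781811, cosh=3.054470, sinh=2.886137; start (x,ẋ)=(0.121800, 0.287500) → end (x,ẋ)=(0.140814, -0.194544)
phase 2: p=0.4112, T=0.659, ωT=2.293386, cosh=5.004677, sinh=4.903753; start (x,ẋ)=(0.140814, -0.194544) → end (x,ẋ)=(-1.216124, -5.587919)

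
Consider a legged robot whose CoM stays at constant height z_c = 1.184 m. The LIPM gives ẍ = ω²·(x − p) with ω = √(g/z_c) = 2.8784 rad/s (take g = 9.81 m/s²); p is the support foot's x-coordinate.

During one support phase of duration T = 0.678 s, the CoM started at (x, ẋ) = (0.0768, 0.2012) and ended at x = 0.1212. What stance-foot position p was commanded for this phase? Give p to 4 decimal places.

ωT = 2.8784·0.678 = 1.951555; cosh(ωT) = 3.590840, sinh(ωT) = 3.448787
x(T) = p + (x₀−p)·cosh(ωT) + (ẋ₀/ω)·sinh(ωT) ⇒ p·(1 − cosh) = x(T) − x₀·cosh − (ẋ₀/ω)·sinh
numerator   = 0.1212 − (0.0768)·3.590840 − (0.2012/2.8784)·3.448787 = -0.395647
denominator = 1 − 3.590840 = -2.590840
p = -0.395647 / -2.590840 = 0.1527

p = 0.1527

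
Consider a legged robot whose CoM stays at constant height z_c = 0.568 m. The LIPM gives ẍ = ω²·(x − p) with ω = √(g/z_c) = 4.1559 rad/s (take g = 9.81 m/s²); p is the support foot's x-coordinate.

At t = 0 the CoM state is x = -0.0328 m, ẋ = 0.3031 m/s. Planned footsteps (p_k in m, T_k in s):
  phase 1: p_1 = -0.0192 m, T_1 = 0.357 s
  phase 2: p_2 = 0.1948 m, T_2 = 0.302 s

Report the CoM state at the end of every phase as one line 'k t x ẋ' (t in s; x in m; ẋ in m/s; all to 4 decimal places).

phase 1: p=-0.0192, T=0.357, ωT=1.483656, cosh=2.317922, sinh=2.091115; start (x,ẋ)=(-0.032800, 0.303100) → end (x,ẋ)=(0.101786, 0.584372)
phase 2: p=0.1948, T=0.302, ωT=1.255082, cosh=1.896589, sinh=1.611536; start (x,ẋ)=(0.101786, 0.584372) → end (x,ẋ)=(0.244994, 0.485365)

1 0.3570 0.1018 0.5844
2 0.6590 0.2450 0.4854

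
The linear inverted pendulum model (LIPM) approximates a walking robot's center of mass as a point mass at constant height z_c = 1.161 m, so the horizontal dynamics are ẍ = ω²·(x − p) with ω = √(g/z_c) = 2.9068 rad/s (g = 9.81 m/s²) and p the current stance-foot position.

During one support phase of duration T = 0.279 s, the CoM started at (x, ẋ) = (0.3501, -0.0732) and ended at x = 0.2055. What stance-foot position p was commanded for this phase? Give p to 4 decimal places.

p = 0.7010

ωT = 2.9068·0.279 = 0.810997; cosh(ωT) = 1.347283, sinh(ωT) = 0.902868
x(T) = p + (x₀−p)·cosh(ωT) + (ẋ₀/ω)·sinh(ωT) ⇒ p·(1 − cosh) = x(T) − x₀·cosh − (ẋ₀/ω)·sinh
numerator   = 0.2055 − (0.3501)·1.347283 − (-0.0732/2.9068)·0.902868 = -0.243447
denominator = 1 − 1.347283 = -0.347283
p = -0.243447 / -0.347283 = 0.7010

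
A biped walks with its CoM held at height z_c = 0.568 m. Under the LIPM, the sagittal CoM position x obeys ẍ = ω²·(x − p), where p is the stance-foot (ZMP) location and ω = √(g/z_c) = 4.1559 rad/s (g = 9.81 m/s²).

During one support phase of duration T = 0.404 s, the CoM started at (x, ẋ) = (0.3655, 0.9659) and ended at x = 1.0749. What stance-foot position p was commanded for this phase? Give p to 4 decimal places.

ωT = 4.1559·0.404 = 1.678984; cosh(ωT) = 2.773334, sinh(ωT) = 2.586771
x(T) = p + (x₀−p)·cosh(ωT) + (ẋ₀/ω)·sinh(ωT) ⇒ p·(1 − cosh) = x(T) − x₀·cosh − (ẋ₀/ω)·sinh
numerator   = 1.0749 − (0.3655)·2.773334 − (0.9659/4.1559)·2.586771 = -0.539962
denominator = 1 − 2.773334 = -1.773334
p = -0.539962 / -1.773334 = 0.3045

p = 0.3045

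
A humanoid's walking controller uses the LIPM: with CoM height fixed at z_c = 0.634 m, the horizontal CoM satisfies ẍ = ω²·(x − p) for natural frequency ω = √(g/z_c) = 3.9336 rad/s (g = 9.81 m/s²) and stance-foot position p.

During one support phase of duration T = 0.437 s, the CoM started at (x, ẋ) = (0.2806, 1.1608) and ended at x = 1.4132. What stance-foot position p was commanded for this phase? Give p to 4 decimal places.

p = 0.1018

ωT = 3.9336·0.437 = 1.718983; cosh(ωT) = 2.879051, sinh(ωT) = 2.699802
x(T) = p + (x₀−p)·cosh(ωT) + (ẋ₀/ω)·sinh(ωT) ⇒ p·(1 − cosh) = x(T) − x₀·cosh − (ẋ₀/ω)·sinh
numerator   = 1.4132 − (0.2806)·2.879051 − (1.1608/3.9336)·2.699802 = -0.191370
denominator = 1 − 2.879051 = -1.879051
p = -0.191370 / -1.879051 = 0.1018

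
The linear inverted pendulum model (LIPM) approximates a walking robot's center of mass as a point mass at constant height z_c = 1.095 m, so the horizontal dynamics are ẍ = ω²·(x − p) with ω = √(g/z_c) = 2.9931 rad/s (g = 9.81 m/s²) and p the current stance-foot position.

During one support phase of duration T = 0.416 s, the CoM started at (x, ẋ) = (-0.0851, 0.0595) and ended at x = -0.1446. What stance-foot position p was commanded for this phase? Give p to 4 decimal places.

p = 0.0184

ωT = 2.9931·0.416 = 1.245130; cosh(ωT) = 1.880644, sinh(ωT) = 1.592741
x(T) = p + (x₀−p)·cosh(ωT) + (ẋ₀/ω)·sinh(ωT) ⇒ p·(1 − cosh) = x(T) − x₀·cosh − (ẋ₀/ω)·sinh
numerator   = -0.1446 − (-0.0851)·1.880644 − (0.0595/2.9931)·1.592741 = -0.016219
denominator = 1 − 1.880644 = -0.880644
p = -0.016219 / -0.880644 = 0.0184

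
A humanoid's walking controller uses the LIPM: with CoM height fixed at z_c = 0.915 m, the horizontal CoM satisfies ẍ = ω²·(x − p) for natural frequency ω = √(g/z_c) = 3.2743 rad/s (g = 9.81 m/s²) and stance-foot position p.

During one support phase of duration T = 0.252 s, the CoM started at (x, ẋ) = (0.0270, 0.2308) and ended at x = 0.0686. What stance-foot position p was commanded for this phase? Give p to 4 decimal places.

p = 0.0919

ωT = 3.2743·0.252 = 0.825124; cosh(ωT) = 1.360172, sinh(ωT) = 0.921991
x(T) = p + (x₀−p)·cosh(ωT) + (ẋ₀/ω)·sinh(ωT) ⇒ p·(1 − cosh) = x(T) − x₀·cosh − (ẋ₀/ω)·sinh
numerator   = 0.0686 − (0.0270)·1.360172 − (0.2308/3.2743)·0.921991 = -0.033114
denominator = 1 − 1.360172 = -0.360172
p = -0.033114 / -0.360172 = 0.0919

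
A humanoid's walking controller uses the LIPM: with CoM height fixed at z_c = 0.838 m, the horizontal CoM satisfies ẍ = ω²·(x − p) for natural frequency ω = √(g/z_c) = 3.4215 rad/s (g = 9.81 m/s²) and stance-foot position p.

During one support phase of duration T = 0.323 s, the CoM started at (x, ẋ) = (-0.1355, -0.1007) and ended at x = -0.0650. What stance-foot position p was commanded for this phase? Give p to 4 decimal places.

p = -0.2985

ωT = 3.4215·0.323 = 1.105144; cosh(ωT) = 1.675412, sinh(ωT) = 1.344249
x(T) = p + (x₀−p)·cosh(ωT) + (ẋ₀/ω)·sinh(ωT) ⇒ p·(1 − cosh) = x(T) − x₀·cosh − (ẋ₀/ω)·sinh
numerator   = -0.0650 − (-0.1355)·1.675412 − (-0.1007/3.4215)·1.344249 = 0.201582
denominator = 1 − 1.675412 = -0.675412
p = 0.201582 / -0.675412 = -0.2985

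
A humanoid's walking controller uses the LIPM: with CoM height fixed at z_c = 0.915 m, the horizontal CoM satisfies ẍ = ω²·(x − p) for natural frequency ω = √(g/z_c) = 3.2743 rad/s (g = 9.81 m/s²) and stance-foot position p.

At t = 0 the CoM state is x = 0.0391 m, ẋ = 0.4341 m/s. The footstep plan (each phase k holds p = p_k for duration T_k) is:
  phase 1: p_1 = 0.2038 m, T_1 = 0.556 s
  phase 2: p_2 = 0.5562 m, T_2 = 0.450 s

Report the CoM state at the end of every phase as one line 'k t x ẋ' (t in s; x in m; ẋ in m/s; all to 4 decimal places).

1 0.5560 0.0806 -0.2459
2 1.0060 -0.6915 -3.7848

phase 1: p=0.2038, T=0.556, ωT=1.820511, cosh=3.168477, sinh=3.006534; start (x,ẋ)=(0.039100, 0.434100) → end (x,ẋ)=(0.080552, -0.245919)
phase 2: p=0.5562, T=0.450, ωT=1.473435, cosh=2.296669, sinh=2.067532; start (x,ẋ)=(0.080552, -0.245919) → end (x,ẋ)=(-0.691490, -3.784799)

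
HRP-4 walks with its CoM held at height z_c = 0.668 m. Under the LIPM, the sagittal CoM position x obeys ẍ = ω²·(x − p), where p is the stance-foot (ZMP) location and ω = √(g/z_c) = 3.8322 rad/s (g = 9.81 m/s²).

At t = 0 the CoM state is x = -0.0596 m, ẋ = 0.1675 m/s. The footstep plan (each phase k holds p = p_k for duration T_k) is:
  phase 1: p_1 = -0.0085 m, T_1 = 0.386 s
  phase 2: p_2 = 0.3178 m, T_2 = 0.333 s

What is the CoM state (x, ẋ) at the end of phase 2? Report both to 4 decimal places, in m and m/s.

x = -0.3734, ẋ = -2.2767

phase 1: p=-0.0085, T=0.386, ωT=1.479229, cosh=2.308687, sinh=2.080874; start (x,ẋ)=(-0.059600, 0.167500) → end (x,ẋ)=(-0.035522, -0.020783)
phase 2: p=0.3178, T=0.333, ωT=1.276123, cosh=1.930919, sinh=1.651802; start (x,ẋ)=(-0.035522, -0.020783) → end (x,ẋ)=(-0.373394, -2.276670)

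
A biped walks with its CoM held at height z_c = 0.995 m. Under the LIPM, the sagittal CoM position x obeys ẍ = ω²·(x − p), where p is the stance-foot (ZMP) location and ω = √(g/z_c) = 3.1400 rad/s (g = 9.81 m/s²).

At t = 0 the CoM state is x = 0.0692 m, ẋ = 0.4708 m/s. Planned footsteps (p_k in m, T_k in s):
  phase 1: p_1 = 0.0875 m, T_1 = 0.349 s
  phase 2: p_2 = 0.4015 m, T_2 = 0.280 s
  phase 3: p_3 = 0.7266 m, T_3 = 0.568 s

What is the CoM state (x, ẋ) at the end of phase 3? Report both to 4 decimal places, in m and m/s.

x = 0.2912, ẋ = -1.1145

phase 1: p=0.0875, T=0.349, ωT=1.095860, cosh=1.663003, sinh=1.328751; start (x,ẋ)=(0.069200, 0.470800) → end (x,ẋ)=(0.256295, 0.706589)
phase 2: p=0.4015, T=0.280, ωT=0.879200, cosh=1.412043, sinh=0.996928; start (x,ẋ)=(0.256295, 0.706589) → end (x,ẋ)=(0.420802, 0.543192)
phase 3: p=0.7266, T=0.568, ωT=1.783520, cosh=3.059406, sinh=2.891360; start (x,ẋ)=(0.420802, 0.543192) → end (x,ẋ)=(0.291218, -1.114461)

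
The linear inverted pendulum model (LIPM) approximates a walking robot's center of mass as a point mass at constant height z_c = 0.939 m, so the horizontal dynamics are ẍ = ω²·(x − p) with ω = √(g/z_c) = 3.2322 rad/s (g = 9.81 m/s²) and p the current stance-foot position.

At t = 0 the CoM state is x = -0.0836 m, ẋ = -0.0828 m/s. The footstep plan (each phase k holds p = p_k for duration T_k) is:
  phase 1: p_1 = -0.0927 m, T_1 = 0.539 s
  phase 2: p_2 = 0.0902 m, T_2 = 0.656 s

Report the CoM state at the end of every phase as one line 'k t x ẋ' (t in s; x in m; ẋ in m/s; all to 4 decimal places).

1 0.5390 -0.1368 -0.1622
2 1.1950 -1.0755 -3.6992

phase 1: p=-0.0927, T=0.539, ωT=1.742156, cosh=2.942391, sinh=2.767248; start (x,ẋ)=(-0.083600, -0.082800) → end (x,ẋ)=(-0.136813, -0.162237)
phase 2: p=0.0902, T=0.656, ωT=2.120323, cosh=4.226912, sinh=4.106919; start (x,ẋ)=(-0.136813, -0.162237) → end (x,ẋ)=(-1.075508, -3.699225)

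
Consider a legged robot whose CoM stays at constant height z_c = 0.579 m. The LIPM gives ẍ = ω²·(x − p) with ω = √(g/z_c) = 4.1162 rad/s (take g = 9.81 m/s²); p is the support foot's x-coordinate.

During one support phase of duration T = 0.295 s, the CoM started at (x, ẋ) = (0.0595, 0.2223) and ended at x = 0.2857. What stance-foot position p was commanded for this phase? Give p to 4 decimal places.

p = -0.1126

ωT = 4.1162·0.295 = 1.214279; cosh(ωT) = 1.832394, sinh(ωT) = 1.535470
x(T) = p + (x₀−p)·cosh(ωT) + (ẋ₀/ω)·sinh(ωT) ⇒ p·(1 − cosh) = x(T) − x₀·cosh − (ẋ₀/ω)·sinh
numerator   = 0.2857 − (0.0595)·1.832394 − (0.2223/4.1162)·1.535470 = 0.093748
denominator = 1 − 1.832394 = -0.832394
p = 0.093748 / -0.832394 = -0.1126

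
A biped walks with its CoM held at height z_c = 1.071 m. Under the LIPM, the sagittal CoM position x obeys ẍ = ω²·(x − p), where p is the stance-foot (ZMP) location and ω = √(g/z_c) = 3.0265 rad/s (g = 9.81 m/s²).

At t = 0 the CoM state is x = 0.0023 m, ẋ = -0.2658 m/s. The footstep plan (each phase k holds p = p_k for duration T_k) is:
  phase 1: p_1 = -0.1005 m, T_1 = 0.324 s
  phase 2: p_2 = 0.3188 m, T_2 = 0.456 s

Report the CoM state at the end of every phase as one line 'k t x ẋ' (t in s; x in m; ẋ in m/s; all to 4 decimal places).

1 0.3240 -0.0448 -0.0478
2 0.7800 -0.4790 -2.1497

phase 1: p=-0.1005, T=0.324, ωT=0.980586, cosh=1.520555, sinh=1.145463; start (x,ẋ)=(0.002300, -0.265800) → end (x,ẋ)=(-0.044786, -0.047782)
phase 2: p=0.3188, T=0.456, ωT=1.380084, cosh=2.113396, sinh=1.861839; start (x,ẋ)=(-0.044786, -0.047782) → end (x,ẋ)=(-0.478997, -2.149739)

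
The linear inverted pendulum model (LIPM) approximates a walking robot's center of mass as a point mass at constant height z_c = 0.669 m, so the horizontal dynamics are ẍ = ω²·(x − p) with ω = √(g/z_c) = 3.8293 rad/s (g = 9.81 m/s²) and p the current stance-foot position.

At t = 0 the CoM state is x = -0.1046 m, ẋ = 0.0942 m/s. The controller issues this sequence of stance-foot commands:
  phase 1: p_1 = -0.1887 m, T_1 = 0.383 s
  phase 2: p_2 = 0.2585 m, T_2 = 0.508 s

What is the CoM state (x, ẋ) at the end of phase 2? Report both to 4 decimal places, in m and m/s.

phase 1: p=-0.1887, T=0.383, ωT=1.466622, cosh=2.282636, sinh=2.051932; start (x,ẋ)=(-0.104600, 0.094200) → end (x,ẋ)=(0.053747, 0.875837)
phase 2: p=0.2585, T=0.508, ωT=1.945284, cosh=3.569284, sinh=3.426337; start (x,ẋ)=(0.053747, 0.875837) → end (x,ẋ)=(0.311349, 0.439651)

x = 0.3113, ẋ = 0.4397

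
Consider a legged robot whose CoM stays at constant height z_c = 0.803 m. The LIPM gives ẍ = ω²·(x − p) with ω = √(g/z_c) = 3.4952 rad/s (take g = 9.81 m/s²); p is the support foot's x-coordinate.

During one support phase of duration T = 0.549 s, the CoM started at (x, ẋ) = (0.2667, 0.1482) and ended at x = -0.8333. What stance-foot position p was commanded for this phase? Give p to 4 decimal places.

ωT = 3.4952·0.549 = 1.918865; cosh(ωT) = 3.479997, sinh(ωT) = 3.333223
x(T) = p + (x₀−p)·cosh(ωT) + (ẋ₀/ω)·sinh(ωT) ⇒ p·(1 − cosh) = x(T) − x₀·cosh − (ẋ₀/ω)·sinh
numerator   = -0.8333 − (0.2667)·3.479997 − (0.1482/3.4952)·3.333223 = -1.902747
denominator = 1 − 3.479997 = -2.479997
p = -1.902747 / -2.479997 = 0.7672

p = 0.7672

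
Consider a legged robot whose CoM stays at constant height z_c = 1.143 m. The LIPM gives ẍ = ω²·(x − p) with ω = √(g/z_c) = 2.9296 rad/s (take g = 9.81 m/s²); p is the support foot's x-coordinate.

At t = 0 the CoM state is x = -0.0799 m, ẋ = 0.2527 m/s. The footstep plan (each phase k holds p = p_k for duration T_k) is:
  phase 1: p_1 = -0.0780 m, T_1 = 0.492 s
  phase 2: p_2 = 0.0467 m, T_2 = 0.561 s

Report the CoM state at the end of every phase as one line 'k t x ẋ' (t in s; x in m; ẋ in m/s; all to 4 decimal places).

1 0.4920 0.0898 0.5528
2 1.0530 0.6323 1.7980

phase 1: p=-0.0780, T=0.492, ωT=1.441363, cosh=2.231529, sinh=1.994924; start (x,ẋ)=(-0.079900, 0.252700) → end (x,ẋ)=(0.089837, 0.552803)
phase 2: p=0.0467, T=0.561, ωT=1.643506, cosh=2.683287, sinh=2.489986; start (x,ẋ)=(0.089837, 0.552803) → end (x,ẋ)=(0.632300, 1.798002)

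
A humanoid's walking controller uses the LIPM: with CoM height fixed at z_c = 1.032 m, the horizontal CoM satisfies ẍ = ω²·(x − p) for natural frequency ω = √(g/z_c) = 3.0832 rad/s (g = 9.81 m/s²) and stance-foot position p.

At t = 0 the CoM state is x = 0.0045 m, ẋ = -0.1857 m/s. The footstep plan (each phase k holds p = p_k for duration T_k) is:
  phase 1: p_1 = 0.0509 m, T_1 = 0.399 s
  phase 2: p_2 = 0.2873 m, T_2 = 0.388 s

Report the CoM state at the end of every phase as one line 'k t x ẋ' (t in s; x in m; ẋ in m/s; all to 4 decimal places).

1 0.3990 -0.1295 -0.5687
2 0.7870 -0.7423 -2.9578

phase 1: p=0.0509, T=0.399, ωT=1.230197, cosh=1.857069, sinh=1.564834; start (x,ẋ)=(0.004500, -0.185700) → end (x,ẋ)=(-0.129517, -0.568724)
phase 2: p=0.2873, T=0.388, ωT=1.196282, cosh=1.805055, sinh=1.502739; start (x,ẋ)=(-0.129517, -0.568724) → end (x,ẋ)=(-0.742272, -2.957795)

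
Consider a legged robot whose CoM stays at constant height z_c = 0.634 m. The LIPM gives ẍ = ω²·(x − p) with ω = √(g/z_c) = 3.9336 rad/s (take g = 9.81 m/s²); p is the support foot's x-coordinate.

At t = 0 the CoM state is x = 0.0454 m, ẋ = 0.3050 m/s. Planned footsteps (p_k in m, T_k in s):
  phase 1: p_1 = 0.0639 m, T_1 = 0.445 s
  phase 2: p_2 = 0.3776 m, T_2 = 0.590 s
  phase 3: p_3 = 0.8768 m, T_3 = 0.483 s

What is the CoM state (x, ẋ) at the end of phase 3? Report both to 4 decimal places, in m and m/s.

phase 1: p=0.0639, T=0.445, ωT=1.750452, cosh=2.965450, sinh=2.791754; start (x,ẋ)=(0.045400, 0.305000) → end (x,ẋ)=(0.225504, 0.701302)
phase 2: p=0.3776, T=0.590, ωT=2.320824, cosh=5.141128, sinh=5.042935; start (x,ẋ)=(0.225504, 0.701302) → end (x,ẋ)=(0.494733, 0.588366)
phase 3: p=0.8768, T=0.483, ωT=1.899929, cosh=3.417499, sinh=3.267920; start (x,ẋ)=(0.494733, 0.588366) → end (x,ẋ)=(0.059885, -2.900608)

x = 0.0599, ẋ = -2.9006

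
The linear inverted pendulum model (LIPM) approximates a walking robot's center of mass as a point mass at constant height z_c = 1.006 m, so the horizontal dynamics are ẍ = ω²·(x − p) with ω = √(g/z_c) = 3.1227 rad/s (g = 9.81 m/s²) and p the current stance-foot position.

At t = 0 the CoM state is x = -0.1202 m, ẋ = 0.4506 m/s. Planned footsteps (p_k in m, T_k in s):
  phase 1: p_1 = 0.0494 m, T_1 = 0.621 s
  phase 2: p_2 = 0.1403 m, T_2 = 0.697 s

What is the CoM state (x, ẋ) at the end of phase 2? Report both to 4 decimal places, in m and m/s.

x = -1.0435, ẋ = -3.6486

phase 1: p=0.0494, T=0.621, ωT=1.939197, cosh=3.548491, sinh=3.404672; start (x,ẋ)=(-0.120200, 0.450600) → end (x,ẋ)=(-0.061136, -0.204198)
phase 2: p=0.1403, T=0.697, ωT=2.176522, cosh=4.464513, sinh=4.351078; start (x,ẋ)=(-0.061136, -0.204198) → end (x,ẋ)=(-1.043537, -3.648578)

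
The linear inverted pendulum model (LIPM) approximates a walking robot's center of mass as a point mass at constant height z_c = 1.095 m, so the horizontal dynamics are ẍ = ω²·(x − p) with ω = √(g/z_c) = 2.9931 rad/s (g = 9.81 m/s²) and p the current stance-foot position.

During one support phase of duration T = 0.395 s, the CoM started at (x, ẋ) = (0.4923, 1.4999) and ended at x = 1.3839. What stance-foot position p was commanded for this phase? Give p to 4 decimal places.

p = 0.2996

ωT = 2.9931·0.395 = 1.182275; cosh(ωT) = 1.784183, sinh(ωT) = 1.477602
x(T) = p + (x₀−p)·cosh(ωT) + (ẋ₀/ω)·sinh(ωT) ⇒ p·(1 − cosh) = x(T) − x₀·cosh − (ẋ₀/ω)·sinh
numerator   = 1.3839 − (0.4923)·1.784183 − (1.4999/2.9931)·1.477602 = -0.234908
denominator = 1 − 1.784183 = -0.784183
p = -0.234908 / -0.784183 = 0.2996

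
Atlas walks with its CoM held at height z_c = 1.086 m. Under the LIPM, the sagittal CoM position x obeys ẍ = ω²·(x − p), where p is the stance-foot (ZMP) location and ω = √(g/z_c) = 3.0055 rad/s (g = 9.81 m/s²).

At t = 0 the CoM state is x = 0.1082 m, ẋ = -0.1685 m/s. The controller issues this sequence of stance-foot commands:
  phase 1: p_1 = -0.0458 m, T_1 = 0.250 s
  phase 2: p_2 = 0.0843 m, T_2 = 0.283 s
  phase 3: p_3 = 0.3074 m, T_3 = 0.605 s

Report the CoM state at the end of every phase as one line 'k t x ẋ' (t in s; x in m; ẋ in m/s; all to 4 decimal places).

1 0.2500 0.1076 0.1631
2 0.5330 0.1684 0.2926
3 1.1380 0.1599 -0.3279

phase 1: p=-0.0458, T=0.250, ωT=0.751375, cosh=1.295815, sinh=0.824098; start (x,ẋ)=(0.108200, -0.168500) → end (x,ẋ)=(0.107553, 0.163086)
phase 2: p=0.0843, T=0.283, ωT=0.850556, cosh=1.384063, sinh=0.956886; start (x,ẋ)=(0.107553, 0.163086) → end (x,ẋ)=(0.168407, 0.292597)
phase 3: p=0.3074, T=0.605, ωT=1.818327, cosh=3.161921, sinh=2.999624; start (x,ẋ)=(0.168407, 0.292597) → end (x,ẋ)=(0.159941, -0.327902)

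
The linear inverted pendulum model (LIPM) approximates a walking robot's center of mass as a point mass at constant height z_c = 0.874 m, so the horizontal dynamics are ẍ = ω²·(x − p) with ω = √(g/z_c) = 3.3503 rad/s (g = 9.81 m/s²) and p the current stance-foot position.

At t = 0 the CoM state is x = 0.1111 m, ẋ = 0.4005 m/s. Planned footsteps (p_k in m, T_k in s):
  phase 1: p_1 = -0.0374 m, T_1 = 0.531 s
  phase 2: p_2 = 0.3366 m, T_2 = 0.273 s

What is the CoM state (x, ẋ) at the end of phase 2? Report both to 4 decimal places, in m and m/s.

phase 1: p=-0.0374, T=0.531, ωT=1.779009, cosh=3.046395, sinh=2.877590; start (x,ẋ)=(0.111100, 0.400500) → end (x,ẋ)=(0.758981, 2.651738)
phase 2: p=0.3366, T=0.273, ωT=0.914632, cosh=1.448260, sinh=1.047596; start (x,ẋ)=(0.758981, 2.651738) → end (x,ẋ)=(1.777483, 5.322864)

x = 1.7775, ẋ = 5.3229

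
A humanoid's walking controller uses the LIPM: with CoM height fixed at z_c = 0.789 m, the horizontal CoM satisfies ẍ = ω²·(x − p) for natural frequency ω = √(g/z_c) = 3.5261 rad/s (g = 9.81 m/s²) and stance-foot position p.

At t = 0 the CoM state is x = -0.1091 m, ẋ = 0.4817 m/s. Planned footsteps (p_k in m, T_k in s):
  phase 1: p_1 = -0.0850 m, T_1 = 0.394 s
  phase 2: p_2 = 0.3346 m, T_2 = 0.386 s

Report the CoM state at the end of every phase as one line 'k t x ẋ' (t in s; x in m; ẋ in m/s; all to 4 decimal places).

1 0.3940 0.1207 0.8664
2 0.7800 0.3377 0.4264

phase 1: p=-0.0850, T=0.394, ωT=1.389283, cosh=2.130614, sinh=1.881360; start (x,ẋ)=(-0.109100, 0.481700) → end (x,ẋ)=(0.120665, 0.866441)
phase 2: p=0.3346, T=0.386, ωT=1.361075, cosh=2.078384, sinh=1.821999; start (x,ẋ)=(0.120665, 0.866441) → end (x,ẋ)=(0.337665, 0.426357)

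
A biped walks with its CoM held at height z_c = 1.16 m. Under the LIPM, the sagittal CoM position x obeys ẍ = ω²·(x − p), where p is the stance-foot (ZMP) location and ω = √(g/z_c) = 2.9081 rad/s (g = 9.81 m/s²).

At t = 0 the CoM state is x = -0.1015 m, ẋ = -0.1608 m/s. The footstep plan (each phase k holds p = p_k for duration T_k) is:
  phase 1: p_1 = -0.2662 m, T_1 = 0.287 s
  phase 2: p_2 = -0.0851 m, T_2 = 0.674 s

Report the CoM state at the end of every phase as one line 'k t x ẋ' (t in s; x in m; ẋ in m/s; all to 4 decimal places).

1 0.2870 -0.0924 0.2277
2 0.9610 0.1608 0.7501

phase 1: p=-0.2662, T=0.287, ωT=0.834625, cosh=1.368993, sinh=0.934956; start (x,ẋ)=(-0.101500, -0.160800) → end (x,ẋ)=(-0.092424, 0.227676)
phase 2: p=-0.0851, T=0.674, ωT=1.960059, cosh=3.620299, sinh=3.479449; start (x,ẋ)=(-0.092424, 0.227676) → end (x,ẋ)=(0.160792, 0.750146)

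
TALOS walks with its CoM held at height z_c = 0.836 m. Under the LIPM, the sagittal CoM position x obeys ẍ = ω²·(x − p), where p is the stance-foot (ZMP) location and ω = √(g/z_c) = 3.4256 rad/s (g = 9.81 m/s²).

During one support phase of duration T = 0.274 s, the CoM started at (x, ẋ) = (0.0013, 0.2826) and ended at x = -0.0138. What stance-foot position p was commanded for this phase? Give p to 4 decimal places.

ωT = 3.4256·0.274 = 0.938614; cosh(ωT) = 1.473803, sinh(ωT) = 1.082634
x(T) = p + (x₀−p)·cosh(ωT) + (ẋ₀/ω)·sinh(ωT) ⇒ p·(1 − cosh) = x(T) − x₀·cosh − (ẋ₀/ω)·sinh
numerator   = -0.0138 − (0.0013)·1.473803 − (0.2826/3.4256)·1.082634 = -0.105029
denominator = 1 − 1.473803 = -0.473803
p = -0.105029 / -0.473803 = 0.2217

p = 0.2217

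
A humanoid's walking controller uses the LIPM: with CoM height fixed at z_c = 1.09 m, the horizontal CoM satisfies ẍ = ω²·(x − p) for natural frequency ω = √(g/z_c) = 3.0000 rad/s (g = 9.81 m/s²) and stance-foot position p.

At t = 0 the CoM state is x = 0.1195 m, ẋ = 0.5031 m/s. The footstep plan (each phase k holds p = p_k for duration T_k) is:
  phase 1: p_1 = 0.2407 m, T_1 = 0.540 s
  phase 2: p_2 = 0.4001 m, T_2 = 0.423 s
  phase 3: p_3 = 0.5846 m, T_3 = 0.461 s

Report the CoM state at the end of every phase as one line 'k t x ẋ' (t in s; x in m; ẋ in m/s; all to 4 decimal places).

1 0.5400 0.3296 0.4382
2 0.9630 0.5041 0.4946
3 1.4240 0.7219 0.5966

phase 1: p=0.2407, T=0.540, ωT=1.620000, cosh=2.625495, sinh=2.427596; start (x,ẋ)=(0.119500, 0.503100) → end (x,ẋ)=(0.329598, 0.438212)
phase 2: p=0.4001, T=0.423, ωT=1.269000, cosh=1.919203, sinh=1.638090; start (x,ẋ)=(0.329598, 0.438212) → end (x,ẋ)=(0.504069, 0.494552)
phase 3: p=0.5846, T=0.461, ωT=1.383000, cosh=2.118835, sinh=1.868010; start (x,ẋ)=(0.504069, 0.494552) → end (x,ẋ)=(0.721912, 0.596578)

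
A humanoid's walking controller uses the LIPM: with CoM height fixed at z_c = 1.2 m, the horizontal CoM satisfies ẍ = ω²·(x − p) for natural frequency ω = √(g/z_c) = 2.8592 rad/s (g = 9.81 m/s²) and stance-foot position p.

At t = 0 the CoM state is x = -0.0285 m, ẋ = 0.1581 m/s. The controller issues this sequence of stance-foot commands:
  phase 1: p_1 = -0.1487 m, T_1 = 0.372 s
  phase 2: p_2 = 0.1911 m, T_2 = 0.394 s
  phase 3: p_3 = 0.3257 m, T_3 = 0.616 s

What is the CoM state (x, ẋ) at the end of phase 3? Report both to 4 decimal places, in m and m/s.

phase 1: p=-0.1487, T=0.372, ωT=1.063622, cosh=1.621024, sinh=1.275821; start (x,ẋ)=(-0.028500, 0.158100) → end (x,ẋ)=(0.116694, 0.694753)
phase 2: p=0.1911, T=0.394, ωT=1.126525, cosh=1.704537, sinh=1.380380; start (x,ẋ)=(0.116694, 0.694753) → end (x,ẋ)=(0.399688, 0.890568)
phase 3: p=0.3257, T=0.616, ωT=1.761267, cosh=2.995817, sinh=2.823990; start (x,ẋ)=(0.399688, 0.890568) → end (x,ẋ)=(1.426957, 3.265387)

x = 1.4270, ẋ = 3.2654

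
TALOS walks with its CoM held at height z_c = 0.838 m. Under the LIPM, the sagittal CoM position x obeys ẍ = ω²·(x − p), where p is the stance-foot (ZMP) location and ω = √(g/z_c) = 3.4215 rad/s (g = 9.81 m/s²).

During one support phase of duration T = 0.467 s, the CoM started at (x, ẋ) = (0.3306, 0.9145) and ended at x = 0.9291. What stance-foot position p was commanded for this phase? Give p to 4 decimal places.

ωT = 3.4215·0.467 = 1.597840; cosh(ωT) = 2.572340, sinh(ωT) = 2.370007
x(T) = p + (x₀−p)·cosh(ωT) + (ẋ₀/ω)·sinh(ωT) ⇒ p·(1 − cosh) = x(T) − x₀·cosh − (ẋ₀/ω)·sinh
numerator   = 0.9291 − (0.3306)·2.572340 − (0.9145/3.4215)·2.370007 = -0.554772
denominator = 1 − 2.572340 = -1.572340
p = -0.554772 / -1.572340 = 0.3528

p = 0.3528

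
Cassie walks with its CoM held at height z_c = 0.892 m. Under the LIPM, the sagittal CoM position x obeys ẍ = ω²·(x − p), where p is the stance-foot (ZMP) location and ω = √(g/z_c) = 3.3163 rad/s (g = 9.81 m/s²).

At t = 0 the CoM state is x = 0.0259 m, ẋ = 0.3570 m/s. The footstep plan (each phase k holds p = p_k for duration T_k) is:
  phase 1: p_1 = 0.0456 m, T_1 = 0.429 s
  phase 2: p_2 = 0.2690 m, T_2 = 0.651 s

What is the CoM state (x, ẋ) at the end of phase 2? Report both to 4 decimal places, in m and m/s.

x = 0.8669, ẋ = 2.0801

phase 1: p=0.0456, T=0.429, ωT=1.422693, cosh=2.194670, sinh=1.953606; start (x,ẋ)=(0.025900, 0.357000) → end (x,ẋ)=(0.212671, 0.655866)
phase 2: p=0.2690, T=0.651, ωT=2.158911, cosh=4.388577, sinh=4.273126; start (x,ẋ)=(0.212671, 0.655866) → end (x,ẋ)=(0.866893, 2.080079)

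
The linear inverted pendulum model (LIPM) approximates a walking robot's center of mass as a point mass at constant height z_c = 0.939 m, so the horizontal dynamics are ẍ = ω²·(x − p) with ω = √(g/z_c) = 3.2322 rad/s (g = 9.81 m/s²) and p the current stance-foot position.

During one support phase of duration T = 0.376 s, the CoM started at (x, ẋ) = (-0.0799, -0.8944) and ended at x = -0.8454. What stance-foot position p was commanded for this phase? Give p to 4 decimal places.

ωT = 3.2322·0.376 = 1.215307; cosh(ωT) = 1.833974, sinh(ωT) = 1.537355
x(T) = p + (x₀−p)·cosh(ωT) + (ẋ₀/ω)·sinh(ωT) ⇒ p·(1 − cosh) = x(T) − x₀·cosh − (ẋ₀/ω)·sinh
numerator   = -0.8454 − (-0.0799)·1.833974 − (-0.8944/3.2322)·1.537355 = -0.273455
denominator = 1 − 1.833974 = -0.833974
p = -0.273455 / -0.833974 = 0.3279

p = 0.3279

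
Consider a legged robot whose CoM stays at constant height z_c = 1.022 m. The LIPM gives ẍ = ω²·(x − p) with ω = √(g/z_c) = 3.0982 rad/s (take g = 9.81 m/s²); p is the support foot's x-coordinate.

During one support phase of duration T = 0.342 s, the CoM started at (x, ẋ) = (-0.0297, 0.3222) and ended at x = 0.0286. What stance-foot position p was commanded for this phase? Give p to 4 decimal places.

p = 0.0900

ωT = 3.0982·0.342 = 1.059584; cosh(ωT) = 1.615886, sinh(ωT) = 1.269286
x(T) = p + (x₀−p)·cosh(ωT) + (ẋ₀/ω)·sinh(ωT) ⇒ p·(1 − cosh) = x(T) − x₀·cosh − (ẋ₀/ω)·sinh
numerator   = 0.0286 − (-0.0297)·1.615886 − (0.3222/3.0982)·1.269286 = -0.055409
denominator = 1 − 1.615886 = -0.615886
p = -0.055409 / -0.615886 = 0.0900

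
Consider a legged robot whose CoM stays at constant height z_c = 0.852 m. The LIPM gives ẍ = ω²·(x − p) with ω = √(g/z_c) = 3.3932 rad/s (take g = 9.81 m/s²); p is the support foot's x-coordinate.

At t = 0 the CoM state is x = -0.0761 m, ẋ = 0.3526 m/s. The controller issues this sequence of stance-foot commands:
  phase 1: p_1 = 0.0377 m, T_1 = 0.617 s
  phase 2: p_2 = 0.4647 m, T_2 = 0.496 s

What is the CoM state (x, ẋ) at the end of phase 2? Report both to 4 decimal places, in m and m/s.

phase 1: p=0.0377, T=0.617, ωT=2.093604, cosh=4.118676, sinh=3.995433; start (x,ẋ)=(-0.076100, 0.352600) → end (x,ẋ)=(-0.015825, -0.090576)
phase 2: p=0.4647, T=0.496, ωT=1.683027, cosh=2.783817, sinh=2.598006; start (x,ẋ)=(-0.015825, -0.090576) → end (x,ẋ)=(-0.942343, -4.488242)

x = -0.9423, ẋ = -4.4882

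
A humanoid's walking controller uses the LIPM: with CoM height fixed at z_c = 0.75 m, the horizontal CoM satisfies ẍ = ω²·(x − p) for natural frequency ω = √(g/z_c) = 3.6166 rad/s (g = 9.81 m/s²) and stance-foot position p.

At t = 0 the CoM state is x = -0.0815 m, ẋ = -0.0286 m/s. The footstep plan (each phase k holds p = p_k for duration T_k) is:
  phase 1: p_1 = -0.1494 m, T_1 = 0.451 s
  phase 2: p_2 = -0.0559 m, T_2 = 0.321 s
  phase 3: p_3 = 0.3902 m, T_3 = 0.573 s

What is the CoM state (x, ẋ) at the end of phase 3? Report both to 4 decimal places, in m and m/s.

x = 1.2902, ẋ = 3.4692

phase 1: p=-0.1494, T=0.451, ωT=1.631087, cosh=2.652570, sinh=2.456853; start (x,ẋ)=(-0.081500, -0.028600) → end (x,ẋ)=(0.011281, 0.527459)
phase 2: p=-0.0559, T=0.321, ωT=1.160929, cosh=1.753046, sinh=1.439851; start (x,ẋ)=(0.011281, 0.527459) → end (x,ẋ)=(0.271864, 1.274495)
phase 3: p=0.3902, T=0.573, ωT=2.072312, cosh=4.034530, sinh=3.908635; start (x,ẋ)=(0.271864, 1.274495) → end (x,ẋ)=(1.290180, 3.469198)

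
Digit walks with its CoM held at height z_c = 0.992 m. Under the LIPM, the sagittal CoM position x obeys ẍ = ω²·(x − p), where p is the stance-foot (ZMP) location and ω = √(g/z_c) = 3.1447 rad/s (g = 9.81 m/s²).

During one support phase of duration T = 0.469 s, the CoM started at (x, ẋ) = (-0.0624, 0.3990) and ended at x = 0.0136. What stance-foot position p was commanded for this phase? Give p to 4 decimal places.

ωT = 3.1447·0.469 = 1.474864; cosh(ωT) = 2.299626, sinh(ωT) = 2.070816
x(T) = p + (x₀−p)·cosh(ωT) + (ẋ₀/ω)·sinh(ωT) ⇒ p·(1 − cosh) = x(T) − x₀·cosh − (ẋ₀/ω)·sinh
numerator   = 0.0136 − (-0.0624)·2.299626 − (0.3990/3.1447)·2.070816 = -0.105649
denominator = 1 − 2.299626 = -1.299626
p = -0.105649 / -1.299626 = 0.0813

p = 0.0813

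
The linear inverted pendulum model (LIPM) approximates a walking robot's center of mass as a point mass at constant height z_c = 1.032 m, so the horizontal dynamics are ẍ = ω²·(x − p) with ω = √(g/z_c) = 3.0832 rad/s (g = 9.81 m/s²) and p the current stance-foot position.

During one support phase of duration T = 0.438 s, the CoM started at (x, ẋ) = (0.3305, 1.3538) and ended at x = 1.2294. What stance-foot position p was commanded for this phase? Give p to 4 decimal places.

ωT = 3.0832·0.438 = 1.350442; cosh(ωT) = 2.059128, sinh(ωT) = 1.800002
x(T) = p + (x₀−p)·cosh(ωT) + (ẋ₀/ω)·sinh(ωT) ⇒ p·(1 − cosh) = x(T) − x₀·cosh − (ẋ₀/ω)·sinh
numerator   = 1.2294 − (0.3305)·2.059128 − (1.3538/3.0832)·1.800002 = -0.241503
denominator = 1 − 2.059128 = -1.059128
p = -0.241503 / -1.059128 = 0.2280

p = 0.2280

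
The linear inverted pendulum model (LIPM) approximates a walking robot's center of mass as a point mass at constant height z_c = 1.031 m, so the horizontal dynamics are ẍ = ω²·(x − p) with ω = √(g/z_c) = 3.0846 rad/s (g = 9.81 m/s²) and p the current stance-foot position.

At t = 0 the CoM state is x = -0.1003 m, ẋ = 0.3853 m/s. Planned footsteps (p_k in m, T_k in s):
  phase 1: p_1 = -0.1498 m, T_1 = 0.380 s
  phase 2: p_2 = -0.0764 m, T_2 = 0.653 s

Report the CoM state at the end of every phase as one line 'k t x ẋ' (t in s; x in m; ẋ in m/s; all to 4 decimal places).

phase 1: p=-0.1498, T=0.380, ωT=1.172148, cosh=1.769311, sinh=1.459610; start (x,ẋ)=(-0.100300, 0.385300) → end (x,ẋ)=(0.120102, 0.904580)
phase 2: p=-0.0764, T=0.653, ωT=2.014244, cosh=3.814239, sinh=3.680818; start (x,ẋ)=(0.120102, 0.904580) → end (x,ẋ)=(1.752531, 5.681339)

1 0.3800 0.1201 0.9046
2 1.0330 1.7525 5.6813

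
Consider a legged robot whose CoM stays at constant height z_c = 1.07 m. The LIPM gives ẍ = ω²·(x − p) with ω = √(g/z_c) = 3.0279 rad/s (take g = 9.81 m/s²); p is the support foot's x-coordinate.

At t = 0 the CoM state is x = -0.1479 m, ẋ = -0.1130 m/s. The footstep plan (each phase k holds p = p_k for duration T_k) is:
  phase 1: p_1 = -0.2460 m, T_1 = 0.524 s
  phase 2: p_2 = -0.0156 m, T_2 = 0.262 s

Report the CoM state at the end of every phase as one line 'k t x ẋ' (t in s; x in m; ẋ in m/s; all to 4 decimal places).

1 0.5240 -0.0836 0.4078
2 0.7860 0.0122 0.3619

phase 1: p=-0.2460, T=0.524, ωT=1.586620, cosh=2.545908, sinh=2.341292; start (x,ẋ)=(-0.147900, -0.113000) → end (x,ẋ)=(-0.083622, 0.407763)
phase 2: p=-0.0156, T=0.262, ωT=0.793310, cosh=1.331523, sinh=0.879178; start (x,ẋ)=(-0.083622, 0.407763) → end (x,ẋ)=(0.012224, 0.361865)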